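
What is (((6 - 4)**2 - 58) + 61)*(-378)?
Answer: -2646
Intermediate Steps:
(((6 - 4)**2 - 58) + 61)*(-378) = ((2**2 - 58) + 61)*(-378) = ((4 - 58) + 61)*(-378) = (-54 + 61)*(-378) = 7*(-378) = -2646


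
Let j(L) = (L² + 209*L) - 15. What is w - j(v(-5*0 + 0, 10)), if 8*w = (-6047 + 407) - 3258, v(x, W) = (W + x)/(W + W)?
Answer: -1202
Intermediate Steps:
v(x, W) = (W + x)/(2*W) (v(x, W) = (W + x)/((2*W)) = (W + x)*(1/(2*W)) = (W + x)/(2*W))
j(L) = -15 + L² + 209*L
w = -4449/4 (w = ((-6047 + 407) - 3258)/8 = (-5640 - 3258)/8 = (⅛)*(-8898) = -4449/4 ≈ -1112.3)
w - j(v(-5*0 + 0, 10)) = -4449/4 - (-15 + ((½)*(10 + (-5*0 + 0))/10)² + 209*((½)*(10 + (-5*0 + 0))/10)) = -4449/4 - (-15 + ((½)*(⅒)*(10 + (0 + 0)))² + 209*((½)*(⅒)*(10 + (0 + 0)))) = -4449/4 - (-15 + ((½)*(⅒)*(10 + 0))² + 209*((½)*(⅒)*(10 + 0))) = -4449/4 - (-15 + ((½)*(⅒)*10)² + 209*((½)*(⅒)*10)) = -4449/4 - (-15 + (½)² + 209*(½)) = -4449/4 - (-15 + ¼ + 209/2) = -4449/4 - 1*359/4 = -4449/4 - 359/4 = -1202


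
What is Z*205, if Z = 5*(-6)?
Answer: -6150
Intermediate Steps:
Z = -30
Z*205 = -30*205 = -6150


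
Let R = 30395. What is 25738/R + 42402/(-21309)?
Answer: -246785916/215895685 ≈ -1.1431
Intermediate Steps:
25738/R + 42402/(-21309) = 25738/30395 + 42402/(-21309) = 25738*(1/30395) + 42402*(-1/21309) = 25738/30395 - 14134/7103 = -246785916/215895685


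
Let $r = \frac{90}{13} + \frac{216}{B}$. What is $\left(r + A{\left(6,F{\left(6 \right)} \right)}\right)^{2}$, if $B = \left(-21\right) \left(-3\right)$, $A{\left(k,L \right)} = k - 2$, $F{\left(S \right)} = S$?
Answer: $\frac{1705636}{8281} \approx 205.97$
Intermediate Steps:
$A{\left(k,L \right)} = -2 + k$ ($A{\left(k,L \right)} = k - 2 = -2 + k$)
$B = 63$
$r = \frac{942}{91}$ ($r = \frac{90}{13} + \frac{216}{63} = 90 \cdot \frac{1}{13} + 216 \cdot \frac{1}{63} = \frac{90}{13} + \frac{24}{7} = \frac{942}{91} \approx 10.352$)
$\left(r + A{\left(6,F{\left(6 \right)} \right)}\right)^{2} = \left(\frac{942}{91} + \left(-2 + 6\right)\right)^{2} = \left(\frac{942}{91} + 4\right)^{2} = \left(\frac{1306}{91}\right)^{2} = \frac{1705636}{8281}$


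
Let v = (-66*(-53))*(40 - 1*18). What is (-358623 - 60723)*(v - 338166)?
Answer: 109537368660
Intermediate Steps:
v = 76956 (v = 3498*(40 - 18) = 3498*22 = 76956)
(-358623 - 60723)*(v - 338166) = (-358623 - 60723)*(76956 - 338166) = -419346*(-261210) = 109537368660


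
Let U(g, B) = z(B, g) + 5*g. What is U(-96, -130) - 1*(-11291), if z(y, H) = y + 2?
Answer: 10683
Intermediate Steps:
z(y, H) = 2 + y
U(g, B) = 2 + B + 5*g (U(g, B) = (2 + B) + 5*g = 2 + B + 5*g)
U(-96, -130) - 1*(-11291) = (2 - 130 + 5*(-96)) - 1*(-11291) = (2 - 130 - 480) + 11291 = -608 + 11291 = 10683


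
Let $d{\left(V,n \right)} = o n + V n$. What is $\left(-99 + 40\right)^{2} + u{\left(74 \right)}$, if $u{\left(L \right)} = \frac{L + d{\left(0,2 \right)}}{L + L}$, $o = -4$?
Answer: $\frac{257627}{74} \approx 3481.4$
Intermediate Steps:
$d{\left(V,n \right)} = - 4 n + V n$
$u{\left(L \right)} = \frac{-8 + L}{2 L}$ ($u{\left(L \right)} = \frac{L + 2 \left(-4 + 0\right)}{L + L} = \frac{L + 2 \left(-4\right)}{2 L} = \left(L - 8\right) \frac{1}{2 L} = \left(-8 + L\right) \frac{1}{2 L} = \frac{-8 + L}{2 L}$)
$\left(-99 + 40\right)^{2} + u{\left(74 \right)} = \left(-99 + 40\right)^{2} + \frac{-8 + 74}{2 \cdot 74} = \left(-59\right)^{2} + \frac{1}{2} \cdot \frac{1}{74} \cdot 66 = 3481 + \frac{33}{74} = \frac{257627}{74}$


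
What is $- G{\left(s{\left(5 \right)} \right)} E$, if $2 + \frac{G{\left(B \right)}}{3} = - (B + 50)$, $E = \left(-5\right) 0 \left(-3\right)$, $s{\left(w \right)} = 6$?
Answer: $0$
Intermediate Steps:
$E = 0$ ($E = 0 \left(-3\right) = 0$)
$G{\left(B \right)} = -156 - 3 B$ ($G{\left(B \right)} = -6 + 3 \left(- (B + 50)\right) = -6 + 3 \left(- (50 + B)\right) = -6 + 3 \left(-50 - B\right) = -6 - \left(150 + 3 B\right) = -156 - 3 B$)
$- G{\left(s{\left(5 \right)} \right)} E = - \left(-156 - 18\right) 0 = - \left(-174\right) 0 = \left(-1\right) 0 = 0$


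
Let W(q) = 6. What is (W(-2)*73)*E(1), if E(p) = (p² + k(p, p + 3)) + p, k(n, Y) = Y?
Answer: 2628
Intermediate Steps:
E(p) = 3 + p² + 2*p (E(p) = (p² + (p + 3)) + p = (p² + (3 + p)) + p = (3 + p + p²) + p = 3 + p² + 2*p)
(W(-2)*73)*E(1) = (6*73)*(3 + 1² + 2*1) = 438*(3 + 1 + 2) = 438*6 = 2628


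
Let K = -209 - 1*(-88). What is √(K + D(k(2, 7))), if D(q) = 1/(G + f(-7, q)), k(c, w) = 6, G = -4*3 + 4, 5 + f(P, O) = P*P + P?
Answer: 2*I*√25433/29 ≈ 10.998*I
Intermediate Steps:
f(P, O) = -5 + P + P² (f(P, O) = -5 + (P*P + P) = -5 + (P² + P) = -5 + (P + P²) = -5 + P + P²)
G = -8 (G = -12 + 4 = -8)
K = -121 (K = -209 + 88 = -121)
D(q) = 1/29 (D(q) = 1/(-8 + (-5 - 7 + (-7)²)) = 1/(-8 + (-5 - 7 + 49)) = 1/(-8 + 37) = 1/29)
√(K + D(k(2, 7))) = √(-121 + 1/29) = √(-3508/29) = 2*I*√25433/29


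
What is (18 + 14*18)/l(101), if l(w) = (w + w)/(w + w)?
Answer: 270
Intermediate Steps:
l(w) = 1 (l(w) = (2*w)/((2*w)) = (2*w)*(1/(2*w)) = 1)
(18 + 14*18)/l(101) = (18 + 14*18)/1 = (18 + 252)*1 = 270*1 = 270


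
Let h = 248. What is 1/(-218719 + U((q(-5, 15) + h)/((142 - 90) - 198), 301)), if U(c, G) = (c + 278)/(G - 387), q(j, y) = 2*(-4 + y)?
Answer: -6278/1373138041 ≈ -4.5720e-6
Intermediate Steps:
q(j, y) = -8 + 2*y
U(c, G) = (278 + c)/(-387 + G)
1/(-218719 + U((q(-5, 15) + h)/((142 - 90) - 198), 301)) = 1/(-218719 + (278 + ((-8 + 2*15) + 248)/((142 - 90) - 198))/(-387 + 301)) = 1/(-218719 + (278 + ((-8 + 30) + 248)/(52 - 198))/(-86)) = 1/(-218719 - (278 + (22 + 248)/(-146))/86) = 1/(-218719 - (278 + 270*(-1/146))/86) = 1/(-218719 - (278 - 135/73)/86) = 1/(-218719 - 1/86*20159/73) = 1/(-218719 - 20159/6278) = 1/(-1373138041/6278) = -6278/1373138041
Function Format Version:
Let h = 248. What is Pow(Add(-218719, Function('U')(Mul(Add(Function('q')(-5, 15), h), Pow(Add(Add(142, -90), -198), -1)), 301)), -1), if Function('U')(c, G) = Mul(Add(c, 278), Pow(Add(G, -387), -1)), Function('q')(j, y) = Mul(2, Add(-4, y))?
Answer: Rational(-6278, 1373138041) ≈ -4.5720e-6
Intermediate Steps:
Function('q')(j, y) = Add(-8, Mul(2, y))
Function('U')(c, G) = Mul(Pow(Add(-387, G), -1), Add(278, c)) (Function('U')(c, G) = Mul(Add(278, c), Pow(Add(-387, G), -1)) = Mul(Pow(Add(-387, G), -1), Add(278, c)))
Pow(Add(-218719, Function('U')(Mul(Add(Function('q')(-5, 15), h), Pow(Add(Add(142, -90), -198), -1)), 301)), -1) = Pow(Add(-218719, Mul(Pow(Add(-387, 301), -1), Add(278, Mul(Add(Add(-8, Mul(2, 15)), 248), Pow(Add(Add(142, -90), -198), -1))))), -1) = Pow(Add(-218719, Mul(Pow(-86, -1), Add(278, Mul(Add(Add(-8, 30), 248), Pow(Add(52, -198), -1))))), -1) = Pow(Add(-218719, Mul(Rational(-1, 86), Add(278, Mul(Add(22, 248), Pow(-146, -1))))), -1) = Pow(Add(-218719, Mul(Rational(-1, 86), Add(278, Mul(270, Rational(-1, 146))))), -1) = Pow(Add(-218719, Mul(Rational(-1, 86), Add(278, Rational(-135, 73)))), -1) = Pow(Add(-218719, Mul(Rational(-1, 86), Rational(20159, 73))), -1) = Pow(Add(-218719, Rational(-20159, 6278)), -1) = Pow(Rational(-1373138041, 6278), -1) = Rational(-6278, 1373138041)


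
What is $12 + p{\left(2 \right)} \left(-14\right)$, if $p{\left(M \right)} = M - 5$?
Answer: $54$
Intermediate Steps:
$p{\left(M \right)} = -5 + M$ ($p{\left(M \right)} = M - 5 = -5 + M$)
$12 + p{\left(2 \right)} \left(-14\right) = 12 + \left(-5 + 2\right) \left(-14\right) = 12 - -42 = 12 + 42 = 54$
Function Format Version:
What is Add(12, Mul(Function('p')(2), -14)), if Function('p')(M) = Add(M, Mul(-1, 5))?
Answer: 54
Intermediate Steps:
Function('p')(M) = Add(-5, M) (Function('p')(M) = Add(M, -5) = Add(-5, M))
Add(12, Mul(Function('p')(2), -14)) = Add(12, Mul(Add(-5, 2), -14)) = Add(12, Mul(-3, -14)) = Add(12, 42) = 54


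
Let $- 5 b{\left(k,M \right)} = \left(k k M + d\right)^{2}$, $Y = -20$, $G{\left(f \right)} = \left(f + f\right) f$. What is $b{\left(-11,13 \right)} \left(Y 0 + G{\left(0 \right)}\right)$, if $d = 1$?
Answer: $0$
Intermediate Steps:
$G{\left(f \right)} = 2 f^{2}$ ($G{\left(f \right)} = 2 f f = 2 f^{2}$)
$b{\left(k,M \right)} = - \frac{\left(1 + M k^{2}\right)^{2}}{5}$ ($b{\left(k,M \right)} = - \frac{\left(k k M + 1\right)^{2}}{5} = - \frac{\left(k^{2} M + 1\right)^{2}}{5} = - \frac{\left(M k^{2} + 1\right)^{2}}{5} = - \frac{\left(1 + M k^{2}\right)^{2}}{5}$)
$b{\left(-11,13 \right)} \left(Y 0 + G{\left(0 \right)}\right) = - \frac{\left(1 + 13 \left(-11\right)^{2}\right)^{2}}{5} \left(\left(-20\right) 0 + 2 \cdot 0^{2}\right) = - \frac{\left(1 + 13 \cdot 121\right)^{2}}{5} \left(0 + 2 \cdot 0\right) = - \frac{\left(1 + 1573\right)^{2}}{5} \left(0 + 0\right) = - \frac{1574^{2}}{5} \cdot 0 = \left(- \frac{1}{5}\right) 2477476 \cdot 0 = \left(- \frac{2477476}{5}\right) 0 = 0$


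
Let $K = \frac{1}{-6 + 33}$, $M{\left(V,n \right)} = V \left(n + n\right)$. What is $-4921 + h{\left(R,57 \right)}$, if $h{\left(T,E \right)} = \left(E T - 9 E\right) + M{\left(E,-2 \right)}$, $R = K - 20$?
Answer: $- \frac{61199}{9} \approx -6799.9$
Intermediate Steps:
$M{\left(V,n \right)} = 2 V n$ ($M{\left(V,n \right)} = V 2 n = 2 V n$)
$K = \frac{1}{27} \approx 0.037037$
$R = - \frac{539}{27}$ ($R = \frac{1}{27} - 20 = - \frac{539}{27} \approx -19.963$)
$h{\left(T,E \right)} = - 13 E + E T$ ($h{\left(T,E \right)} = \left(E T - 9 E\right) + 2 E \left(-2\right) = \left(- 9 E + E T\right) - 4 E = - 13 E + E T$)
$-4921 + h{\left(R,57 \right)} = -4921 + 57 \left(-13 - \frac{539}{27}\right) = -4921 + 57 \left(- \frac{890}{27}\right) = -4921 - \frac{16910}{9} = - \frac{61199}{9}$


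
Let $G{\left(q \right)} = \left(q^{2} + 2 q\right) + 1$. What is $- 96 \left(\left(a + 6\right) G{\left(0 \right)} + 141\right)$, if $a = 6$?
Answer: $-14688$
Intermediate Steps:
$G{\left(q \right)} = 1 + q^{2} + 2 q$
$- 96 \left(\left(a + 6\right) G{\left(0 \right)} + 141\right) = - 96 \left(\left(6 + 6\right) \left(1 + 0^{2} + 2 \cdot 0\right) + 141\right) = - 96 \left(12 \left(1 + 0 + 0\right) + 141\right) = - 96 \left(12 \cdot 1 + 141\right) = - 96 \left(12 + 141\right) = \left(-96\right) 153 = -14688$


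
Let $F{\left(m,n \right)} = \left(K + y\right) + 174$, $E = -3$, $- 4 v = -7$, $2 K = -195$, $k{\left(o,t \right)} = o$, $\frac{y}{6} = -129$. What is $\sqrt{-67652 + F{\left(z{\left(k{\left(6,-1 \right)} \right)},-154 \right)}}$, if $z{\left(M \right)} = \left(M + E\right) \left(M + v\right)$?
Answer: $\frac{i \sqrt{273398}}{2} \approx 261.44 i$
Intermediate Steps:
$y = -774$ ($y = 6 \left(-129\right) = -774$)
$K = - \frac{195}{2}$ ($K = \frac{1}{2} \left(-195\right) = - \frac{195}{2} \approx -97.5$)
$v = \frac{7}{4}$ ($v = \left(- \frac{1}{4}\right) \left(-7\right) = \frac{7}{4} \approx 1.75$)
$z{\left(M \right)} = \left(-3 + M\right) \left(\frac{7}{4} + M\right)$ ($z{\left(M \right)} = \left(M - 3\right) \left(M + \frac{7}{4}\right) = \left(-3 + M\right) \left(\frac{7}{4} + M\right)$)
$F{\left(m,n \right)} = - \frac{1395}{2}$ ($F{\left(m,n \right)} = \left(- \frac{195}{2} - 774\right) + 174 = - \frac{1743}{2} + 174 = - \frac{1395}{2}$)
$\sqrt{-67652 + F{\left(z{\left(k{\left(6,-1 \right)} \right)},-154 \right)}} = \sqrt{-67652 - \frac{1395}{2}} = \sqrt{- \frac{136699}{2}} = \frac{i \sqrt{273398}}{2}$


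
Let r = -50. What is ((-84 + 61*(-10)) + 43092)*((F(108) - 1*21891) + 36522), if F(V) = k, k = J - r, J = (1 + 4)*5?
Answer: 623504988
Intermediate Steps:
J = 25 (J = 5*5 = 25)
k = 75 (k = 25 - 1*(-50) = 25 + 50 = 75)
F(V) = 75
((-84 + 61*(-10)) + 43092)*((F(108) - 1*21891) + 36522) = ((-84 + 61*(-10)) + 43092)*((75 - 1*21891) + 36522) = ((-84 - 610) + 43092)*((75 - 21891) + 36522) = (-694 + 43092)*(-21816 + 36522) = 42398*14706 = 623504988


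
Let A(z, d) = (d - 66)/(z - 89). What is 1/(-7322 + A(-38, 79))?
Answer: -127/929907 ≈ -0.00013657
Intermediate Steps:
A(z, d) = (-66 + d)/(-89 + z)
1/(-7322 + A(-38, 79)) = 1/(-7322 + (-66 + 79)/(-89 - 38)) = 1/(-7322 + 13/(-127)) = 1/(-7322 - 1/127*13) = 1/(-7322 - 13/127) = 1/(-929907/127) = -127/929907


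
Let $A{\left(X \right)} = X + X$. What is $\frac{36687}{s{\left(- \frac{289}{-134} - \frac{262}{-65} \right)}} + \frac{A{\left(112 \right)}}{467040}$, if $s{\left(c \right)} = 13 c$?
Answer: $\frac{7321422649}{16052415} \approx 456.09$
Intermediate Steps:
$A{\left(X \right)} = 2 X$
$\frac{36687}{s{\left(- \frac{289}{-134} - \frac{262}{-65} \right)}} + \frac{A{\left(112 \right)}}{467040} = \frac{36687}{13 \left(- \frac{289}{-134} - \frac{262}{-65}\right)} + \frac{2 \cdot 112}{467040} = \frac{36687}{13 \left(\left(-289\right) \left(- \frac{1}{134}\right) - - \frac{262}{65}\right)} + 224 \cdot \frac{1}{467040} = \frac{36687}{13 \left(\frac{289}{134} + \frac{262}{65}\right)} + \frac{1}{2085} = \frac{36687}{13 \cdot \frac{53893}{8710}} + \frac{1}{2085} = \frac{36687}{\frac{53893}{670}} + \frac{1}{2085} = 36687 \cdot \frac{670}{53893} + \frac{1}{2085} = \frac{3511470}{7699} + \frac{1}{2085} = \frac{7321422649}{16052415}$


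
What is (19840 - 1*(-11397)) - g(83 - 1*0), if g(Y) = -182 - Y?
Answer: 31502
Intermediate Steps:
(19840 - 1*(-11397)) - g(83 - 1*0) = (19840 - 1*(-11397)) - (-182 - (83 - 1*0)) = (19840 + 11397) - (-182 - (83 + 0)) = 31237 - (-182 - 1*83) = 31237 - (-182 - 83) = 31237 - 1*(-265) = 31237 + 265 = 31502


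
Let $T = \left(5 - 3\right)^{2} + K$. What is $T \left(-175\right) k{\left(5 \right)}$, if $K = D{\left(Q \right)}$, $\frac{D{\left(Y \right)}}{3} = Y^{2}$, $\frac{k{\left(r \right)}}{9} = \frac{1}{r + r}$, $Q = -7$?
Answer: $- \frac{47565}{2} \approx -23783.0$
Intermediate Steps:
$k{\left(r \right)} = \frac{9}{2 r}$ ($k{\left(r \right)} = \frac{9}{r + r} = \frac{9}{2 r}$)
$D{\left(Y \right)} = 3 Y^{2}$
$K = 147$ ($K = 3 \left(-7\right)^{2} = 3 \cdot 49 = 147$)
$T = 151$ ($T = \left(5 - 3\right)^{2} + 147 = 2^{2} + 147 = 4 + 147 = 151$)
$T \left(-175\right) k{\left(5 \right)} = 151 \left(-175\right) \frac{9}{2 \cdot 5} = - 26425 \cdot \frac{9}{2} \cdot \frac{1}{5} = \left(-26425\right) \frac{9}{10} = - \frac{47565}{2}$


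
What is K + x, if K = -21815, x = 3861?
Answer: -17954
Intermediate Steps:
K + x = -21815 + 3861 = -17954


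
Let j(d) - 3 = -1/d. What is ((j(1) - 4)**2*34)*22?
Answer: 2992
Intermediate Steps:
j(d) = 3 - 1/d
((j(1) - 4)**2*34)*22 = (((3 - 1/1) - 4)**2*34)*22 = (((3 - 1*1) - 4)**2*34)*22 = (((3 - 1) - 4)**2*34)*22 = ((2 - 4)**2*34)*22 = ((-2)**2*34)*22 = (4*34)*22 = 136*22 = 2992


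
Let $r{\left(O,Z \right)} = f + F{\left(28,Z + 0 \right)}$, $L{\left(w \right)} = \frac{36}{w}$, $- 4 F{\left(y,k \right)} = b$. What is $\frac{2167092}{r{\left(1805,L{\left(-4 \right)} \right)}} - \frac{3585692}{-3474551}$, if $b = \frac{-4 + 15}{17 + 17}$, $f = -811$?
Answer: $- \frac{341213273655556}{127755765719} \approx -2670.8$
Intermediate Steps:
$b = \frac{11}{34} \approx 0.32353$
$F{\left(y,k \right)} = - \frac{11}{136}$ ($F{\left(y,k \right)} = \left(- \frac{1}{4}\right) \frac{11}{34} = - \frac{11}{136}$)
$r{\left(O,Z \right)} = - \frac{110307}{136}$ ($r{\left(O,Z \right)} = -811 - \frac{11}{136} = - \frac{110307}{136}$)
$\frac{2167092}{r{\left(1805,L{\left(-4 \right)} \right)}} - \frac{3585692}{-3474551} = \frac{2167092}{- \frac{110307}{136}} - \frac{3585692}{-3474551} = 2167092 \left(- \frac{136}{110307}\right) - - \frac{3585692}{3474551} = - \frac{98241504}{36769} + \frac{3585692}{3474551} = - \frac{341213273655556}{127755765719}$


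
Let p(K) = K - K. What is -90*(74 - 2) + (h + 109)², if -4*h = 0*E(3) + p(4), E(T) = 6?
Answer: 5401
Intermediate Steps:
p(K) = 0
h = 0 (h = -(0*6 + 0)/4 = -(0 + 0)/4 = -¼*0 = 0)
-90*(74 - 2) + (h + 109)² = -90*(74 - 2) + (0 + 109)² = -90*72 + 109² = -6480 + 11881 = 5401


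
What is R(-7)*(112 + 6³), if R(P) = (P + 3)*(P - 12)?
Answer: 24928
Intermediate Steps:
R(P) = (-12 + P)*(3 + P) (R(P) = (3 + P)*(-12 + P) = (-12 + P)*(3 + P))
R(-7)*(112 + 6³) = (-36 + (-7)² - 9*(-7))*(112 + 6³) = (-36 + 49 + 63)*(112 + 216) = 76*328 = 24928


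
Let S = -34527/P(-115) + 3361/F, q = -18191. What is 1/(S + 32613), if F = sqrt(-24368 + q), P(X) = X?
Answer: 18524976399270/609717046965303781 + 44449225*I*sqrt(42559)/609717046965303781 ≈ 3.0383e-5 + 1.5039e-8*I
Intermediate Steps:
F = I*sqrt(42559) (F = sqrt(-24368 - 18191) = sqrt(-42559) = I*sqrt(42559) ≈ 206.3*I)
S = 34527/115 - 3361*I*sqrt(42559)/42559 (S = -34527/(-115) + 3361/((I*sqrt(42559))) = -34527*(-1/115) + 3361*(-I*sqrt(42559)/42559) = 34527/115 - 3361*I*sqrt(42559)/42559 ≈ 300.23 - 16.292*I)
1/(S + 32613) = 1/((34527/115 - 3361*I*sqrt(42559)/42559) + 32613) = 1/(3785022/115 - 3361*I*sqrt(42559)/42559)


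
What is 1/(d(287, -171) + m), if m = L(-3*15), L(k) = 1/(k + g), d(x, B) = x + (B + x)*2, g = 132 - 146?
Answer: 59/30620 ≈ 0.0019268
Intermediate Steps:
g = -14
d(x, B) = 2*B + 3*x (d(x, B) = x + (2*B + 2*x) = 2*B + 3*x)
L(k) = 1/(-14 + k) (L(k) = 1/(k - 14) = 1/(-14 + k))
m = -1/59 (m = 1/(-14 - 3*15) = 1/(-14 - 45) = 1/(-59) = -1/59 ≈ -0.016949)
1/(d(287, -171) + m) = 1/((2*(-171) + 3*287) - 1/59) = 1/((-342 + 861) - 1/59) = 1/(519 - 1/59) = 1/(30620/59) = 59/30620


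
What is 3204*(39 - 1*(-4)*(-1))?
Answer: 112140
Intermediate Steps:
3204*(39 - 1*(-4)*(-1)) = 3204*(39 - (-4)*(-1)) = 3204*(39 - 1*4) = 3204*(39 - 4) = 3204*35 = 112140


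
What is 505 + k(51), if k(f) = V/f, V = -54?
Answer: 8567/17 ≈ 503.94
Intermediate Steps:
k(f) = -54/f
505 + k(51) = 505 - 54/51 = 505 - 54*1/51 = 505 - 18/17 = 8567/17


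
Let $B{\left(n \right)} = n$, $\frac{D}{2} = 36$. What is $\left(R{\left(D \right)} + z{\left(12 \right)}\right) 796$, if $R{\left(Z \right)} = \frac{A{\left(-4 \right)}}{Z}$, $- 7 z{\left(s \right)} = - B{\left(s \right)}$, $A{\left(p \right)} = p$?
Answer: $\frac{83182}{63} \approx 1320.3$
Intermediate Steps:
$D = 72$ ($D = 2 \cdot 36 = 72$)
$z{\left(s \right)} = \frac{s}{7}$ ($z{\left(s \right)} = - \frac{\left(-1\right) s}{7} = \frac{s}{7}$)
$R{\left(Z \right)} = - \frac{4}{Z}$
$\left(R{\left(D \right)} + z{\left(12 \right)}\right) 796 = \left(- \frac{4}{72} + \frac{1}{7} \cdot 12\right) 796 = \left(\left(-4\right) \frac{1}{72} + \frac{12}{7}\right) 796 = \left(- \frac{1}{18} + \frac{12}{7}\right) 796 = \frac{209}{126} \cdot 796 = \frac{83182}{63}$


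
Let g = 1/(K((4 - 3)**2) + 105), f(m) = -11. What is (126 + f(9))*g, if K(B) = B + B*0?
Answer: 115/106 ≈ 1.0849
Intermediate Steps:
K(B) = B (K(B) = B + 0 = B)
g = 1/106 (g = 1/((4 - 3)**2 + 105) = 1/(1**2 + 105) = 1/(1 + 105) = 1/106 ≈ 0.0094340)
(126 + f(9))*g = (126 - 11)*(1/106) = 115*(1/106) = 115/106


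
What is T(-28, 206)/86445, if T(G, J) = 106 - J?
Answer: -20/17289 ≈ -0.0011568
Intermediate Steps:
T(-28, 206)/86445 = (106 - 1*206)/86445 = (106 - 206)*(1/86445) = -100*1/86445 = -20/17289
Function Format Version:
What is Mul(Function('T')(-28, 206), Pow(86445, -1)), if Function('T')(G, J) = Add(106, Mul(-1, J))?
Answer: Rational(-20, 17289) ≈ -0.0011568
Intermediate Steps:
Mul(Function('T')(-28, 206), Pow(86445, -1)) = Mul(Add(106, Mul(-1, 206)), Pow(86445, -1)) = Mul(Add(106, -206), Rational(1, 86445)) = Mul(-100, Rational(1, 86445)) = Rational(-20, 17289)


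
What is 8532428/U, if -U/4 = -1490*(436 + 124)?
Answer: 2133107/834400 ≈ 2.5565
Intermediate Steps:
U = 3337600 (U = -(-5960)*(436 + 124) = -(-5960)*560 = -4*(-834400) = 3337600)
8532428/U = 8532428/3337600 = 8532428*(1/3337600) = 2133107/834400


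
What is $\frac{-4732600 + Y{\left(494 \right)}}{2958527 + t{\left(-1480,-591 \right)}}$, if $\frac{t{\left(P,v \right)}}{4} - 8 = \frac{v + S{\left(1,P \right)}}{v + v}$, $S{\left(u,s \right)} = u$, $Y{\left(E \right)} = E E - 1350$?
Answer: $- \frac{2653539174}{1748509549} \approx -1.5176$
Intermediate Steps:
$Y{\left(E \right)} = -1350 + E^{2}$ ($Y{\left(E \right)} = E^{2} - 1350 = -1350 + E^{2}$)
$t{\left(P,v \right)} = 32 + \frac{2 \left(1 + v\right)}{v}$ ($t{\left(P,v \right)} = 32 + 4 \frac{v + 1}{v + v} = 32 + 4 \frac{1 + v}{2 v} = 32 + \frac{2 \left(1 + v\right)}{v}$)
$\frac{-4732600 + Y{\left(494 \right)}}{2958527 + t{\left(-1480,-591 \right)}} = \frac{-4732600 - \left(1350 - 494^{2}\right)}{2958527 + \left(34 + \frac{2}{-591}\right)} = \frac{-4732600 + \left(-1350 + 244036\right)}{2958527 + \left(34 + 2 \left(- \frac{1}{591}\right)\right)} = \frac{-4732600 + 242686}{2958527 + \left(34 - \frac{2}{591}\right)} = - \frac{4489914}{2958527 + \frac{20092}{591}} = - \frac{4489914}{\frac{1748509549}{591}} = \left(-4489914\right) \frac{591}{1748509549} = - \frac{2653539174}{1748509549}$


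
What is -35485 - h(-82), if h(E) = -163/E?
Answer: -2909933/82 ≈ -35487.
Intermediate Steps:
-35485 - h(-82) = -35485 - (-163)/(-82) = -35485 - (-163)*(-1)/82 = -35485 - 1*163/82 = -35485 - 163/82 = -2909933/82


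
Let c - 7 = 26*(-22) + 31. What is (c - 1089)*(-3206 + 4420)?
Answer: -1970322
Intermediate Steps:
c = -534 (c = 7 + (26*(-22) + 31) = 7 + (-572 + 31) = 7 - 541 = -534)
(c - 1089)*(-3206 + 4420) = (-534 - 1089)*(-3206 + 4420) = -1623*1214 = -1970322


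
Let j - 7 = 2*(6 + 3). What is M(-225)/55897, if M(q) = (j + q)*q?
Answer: 45000/55897 ≈ 0.80505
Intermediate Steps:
j = 25 (j = 7 + 2*(6 + 3) = 7 + 2*9 = 7 + 18 = 25)
M(q) = q*(25 + q) (M(q) = (25 + q)*q = q*(25 + q))
M(-225)/55897 = -225*(25 - 225)/55897 = -225*(-200)*(1/55897) = 45000*(1/55897) = 45000/55897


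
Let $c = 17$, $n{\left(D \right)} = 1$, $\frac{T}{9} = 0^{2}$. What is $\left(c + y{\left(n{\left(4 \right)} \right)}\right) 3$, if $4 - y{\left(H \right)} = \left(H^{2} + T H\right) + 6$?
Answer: $42$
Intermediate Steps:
$T = 0$ ($T = 9 \cdot 0^{2} = 9 \cdot 0 = 0$)
$y{\left(H \right)} = -2 - H^{2}$ ($y{\left(H \right)} = 4 - \left(\left(H^{2} + 0 H\right) + 6\right) = 4 - \left(\left(H^{2} + 0\right) + 6\right) = 4 - \left(H^{2} + 6\right) = 4 - \left(6 + H^{2}\right) = -2 - H^{2}$)
$\left(c + y{\left(n{\left(4 \right)} \right)}\right) 3 = \left(17 - 3\right) 3 = 14 \cdot 3 = 42$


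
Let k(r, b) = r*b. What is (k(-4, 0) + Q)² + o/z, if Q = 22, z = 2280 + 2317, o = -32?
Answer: 2224916/4597 ≈ 483.99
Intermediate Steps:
k(r, b) = b*r
z = 4597
(k(-4, 0) + Q)² + o/z = (0*(-4) + 22)² - 32/4597 = (0 + 22)² - 32*1/4597 = 22² - 32/4597 = 484 - 32/4597 = 2224916/4597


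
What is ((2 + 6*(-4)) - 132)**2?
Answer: 23716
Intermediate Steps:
((2 + 6*(-4)) - 132)**2 = ((2 - 24) - 132)**2 = (-22 - 132)**2 = (-154)**2 = 23716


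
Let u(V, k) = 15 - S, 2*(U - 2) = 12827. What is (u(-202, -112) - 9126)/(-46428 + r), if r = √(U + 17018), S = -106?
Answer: 836168280/4311071501 + 9005*√93734/4311071501 ≈ 0.19460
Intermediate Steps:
U = 12831/2 (U = 2 + (½)*12827 = 2 + 12827/2 = 12831/2 ≈ 6415.5)
u(V, k) = 121 (u(V, k) = 15 - 1*(-106) = 15 + 106 = 121)
r = √93734/2 (r = √(12831/2 + 17018) = √(46867/2) = √93734/2 ≈ 153.08)
(u(-202, -112) - 9126)/(-46428 + r) = (121 - 9126)/(-46428 + √93734/2) = -9005/(-46428 + √93734/2)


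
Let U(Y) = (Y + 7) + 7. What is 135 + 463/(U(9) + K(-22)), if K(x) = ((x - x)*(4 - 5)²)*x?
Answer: 3568/23 ≈ 155.13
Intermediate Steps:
K(x) = 0 (K(x) = (0*(-1)²)*x = (0*1)*x = 0*x = 0)
U(Y) = 14 + Y (U(Y) = (7 + Y) + 7 = 14 + Y)
135 + 463/(U(9) + K(-22)) = 135 + 463/((14 + 9) + 0) = 135 + 463/(23 + 0) = 135 + 463/23 = 3568/23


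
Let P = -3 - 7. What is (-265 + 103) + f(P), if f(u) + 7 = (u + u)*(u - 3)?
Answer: 91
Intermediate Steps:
P = -10
f(u) = -7 + 2*u*(-3 + u) (f(u) = -7 + (u + u)*(u - 3) = -7 + (2*u)*(-3 + u) = -7 + 2*u*(-3 + u))
(-265 + 103) + f(P) = (-265 + 103) + (-7 - 6*(-10) + 2*(-10)**2) = -162 + (-7 + 60 + 2*100) = -162 + (-7 + 60 + 200) = -162 + 253 = 91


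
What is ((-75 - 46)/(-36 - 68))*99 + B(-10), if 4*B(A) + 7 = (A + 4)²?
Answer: 12733/104 ≈ 122.43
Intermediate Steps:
B(A) = -7/4 + (4 + A)²/4 (B(A) = -7/4 + (A + 4)²/4 = -7/4 + (4 + A)²/4)
((-75 - 46)/(-36 - 68))*99 + B(-10) = ((-75 - 46)/(-36 - 68))*99 + (-7/4 + (4 - 10)²/4) = -121/(-104)*99 + (-7/4 + (¼)*(-6)²) = -121*(-1/104)*99 + (-7/4 + (¼)*36) = (121/104)*99 + (-7/4 + 9) = 11979/104 + 29/4 = 12733/104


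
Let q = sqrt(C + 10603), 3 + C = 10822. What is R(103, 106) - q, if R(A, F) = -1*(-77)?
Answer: 77 - sqrt(21422) ≈ -69.363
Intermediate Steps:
C = 10819 (C = -3 + 10822 = 10819)
q = sqrt(21422) (q = sqrt(10819 + 10603) = sqrt(21422) ≈ 146.36)
R(A, F) = 77
R(103, 106) - q = 77 - sqrt(21422)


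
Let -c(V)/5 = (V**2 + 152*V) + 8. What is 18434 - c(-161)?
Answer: 25719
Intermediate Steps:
c(V) = -40 - 760*V - 5*V**2 (c(V) = -5*((V**2 + 152*V) + 8) = -5*(8 + V**2 + 152*V) = -40 - 760*V - 5*V**2)
18434 - c(-161) = 18434 - (-40 - 760*(-161) - 5*(-161)**2) = 18434 - (-40 + 122360 - 5*25921) = 18434 - (-40 + 122360 - 129605) = 18434 - 1*(-7285) = 18434 + 7285 = 25719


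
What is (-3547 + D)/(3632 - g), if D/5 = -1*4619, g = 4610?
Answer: 13321/489 ≈ 27.241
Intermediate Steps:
D = -23095 (D = 5*(-1*4619) = 5*(-4619) = -23095)
(-3547 + D)/(3632 - g) = (-3547 - 23095)/(3632 - 1*4610) = -26642/(3632 - 4610) = -26642/(-978) = -26642*(-1/978) = 13321/489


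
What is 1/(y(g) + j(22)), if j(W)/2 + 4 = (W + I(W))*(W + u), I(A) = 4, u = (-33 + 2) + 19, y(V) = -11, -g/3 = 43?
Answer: 1/501 ≈ 0.0019960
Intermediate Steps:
g = -129 (g = -3*43 = -129)
u = -12 (u = -31 + 19 = -12)
j(W) = -8 + 2*(-12 + W)*(4 + W) (j(W) = -8 + 2*((W + 4)*(W - 12)) = -8 + 2*((4 + W)*(-12 + W)) = -8 + 2*((-12 + W)*(4 + W)) = -8 + 2*(-12 + W)*(4 + W))
1/(y(g) + j(22)) = 1/(-11 + (-104 - 16*22 + 2*22²)) = 1/(-11 + (-104 - 352 + 2*484)) = 1/(-11 + (-104 - 352 + 968)) = 1/(-11 + 512) = 1/501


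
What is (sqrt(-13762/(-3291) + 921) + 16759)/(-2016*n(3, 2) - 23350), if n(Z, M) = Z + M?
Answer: -16759/33430 - sqrt(10020347943)/110018130 ≈ -0.50223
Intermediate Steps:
n(Z, M) = M + Z
(sqrt(-13762/(-3291) + 921) + 16759)/(-2016*n(3, 2) - 23350) = (sqrt(-13762/(-3291) + 921) + 16759)/(-2016*(2 + 3) - 23350) = (sqrt(-13762*(-1/3291) + 921) + 16759)/(-2016*5 - 23350) = (sqrt(13762/3291 + 921) + 16759)/(-10080 - 23350) = (sqrt(3044773/3291) + 16759)/(-33430) = (sqrt(10020347943)/3291 + 16759)*(-1/33430) = (16759 + sqrt(10020347943)/3291)*(-1/33430) = -16759/33430 - sqrt(10020347943)/110018130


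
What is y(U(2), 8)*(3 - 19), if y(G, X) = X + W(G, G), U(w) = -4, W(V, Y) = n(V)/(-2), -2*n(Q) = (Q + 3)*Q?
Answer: -144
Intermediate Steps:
n(Q) = -Q*(3 + Q)/2 (n(Q) = -(Q + 3)*Q/2 = -(3 + Q)*Q/2 = -Q*(3 + Q)/2)
W(V, Y) = V*(3 + V)/4 (W(V, Y) = -V*(3 + V)/2/(-2) = -V*(3 + V)/2*(-½) = V*(3 + V)/4)
y(G, X) = X + G*(3 + G)/4
y(U(2), 8)*(3 - 19) = (8 + (¼)*(-4)*(3 - 4))*(3 - 19) = (8 + (¼)*(-4)*(-1))*(-16) = (8 + 1)*(-16) = 9*(-16) = -144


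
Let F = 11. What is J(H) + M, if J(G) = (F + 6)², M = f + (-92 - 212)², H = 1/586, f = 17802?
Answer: 110507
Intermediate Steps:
H = 1/586 ≈ 0.0017065
M = 110218 (M = 17802 + (-92 - 212)² = 17802 + (-304)² = 17802 + 92416 = 110218)
J(G) = 289 (J(G) = (11 + 6)² = 17² = 289)
J(H) + M = 289 + 110218 = 110507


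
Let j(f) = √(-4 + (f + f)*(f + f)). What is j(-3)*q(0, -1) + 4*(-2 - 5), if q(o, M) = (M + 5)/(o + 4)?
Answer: -28 + 4*√2 ≈ -22.343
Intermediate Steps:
q(o, M) = (5 + M)/(4 + o)
j(f) = √(-4 + 4*f²) (j(f) = √(-4 + (2*f)*(2*f)) = √(-4 + 4*f²))
j(-3)*q(0, -1) + 4*(-2 - 5) = (2*√(-1 + (-3)²))*((5 - 1)/(4 + 0)) + 4*(-2 - 5) = (2*√(-1 + 9))*(4/4) + 4*(-7) = (2*√8)*((¼)*4) - 28 = (2*(2*√2))*1 - 28 = (4*√2)*1 - 28 = 4*√2 - 28 = -28 + 4*√2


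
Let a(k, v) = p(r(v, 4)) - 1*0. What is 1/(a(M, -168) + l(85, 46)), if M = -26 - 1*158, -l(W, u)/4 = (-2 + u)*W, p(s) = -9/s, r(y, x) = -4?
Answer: -4/59831 ≈ -6.6855e-5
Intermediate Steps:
l(W, u) = -4*W*(-2 + u) (l(W, u) = -4*(-2 + u)*W = -4*W*(-2 + u))
M = -184 (M = -26 - 158 = -184)
a(k, v) = 9/4 (a(k, v) = -9/(-4) - 1*0 = -9*(-¼) + 0 = 9/4 + 0 = 9/4)
1/(a(M, -168) + l(85, 46)) = 1/(9/4 + 4*85*(2 - 1*46)) = 1/(9/4 + 4*85*(2 - 46)) = 1/(9/4 + 4*85*(-44)) = 1/(9/4 - 14960) = 1/(-59831/4) = -4/59831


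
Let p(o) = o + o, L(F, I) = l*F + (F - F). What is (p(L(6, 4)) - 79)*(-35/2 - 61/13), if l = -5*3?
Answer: 149443/26 ≈ 5747.8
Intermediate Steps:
l = -15
L(F, I) = -15*F (L(F, I) = -15*F + (F - F) = -15*F + 0 = -15*F)
p(o) = 2*o
(p(L(6, 4)) - 79)*(-35/2 - 61/13) = (2*(-15*6) - 79)*(-35/2 - 61/13) = (2*(-90) - 79)*(-35*1/2 - 61*1/13) = (-180 - 79)*(-35/2 - 61/13) = -259*(-577/26) = 149443/26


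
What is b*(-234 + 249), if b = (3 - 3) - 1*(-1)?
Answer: 15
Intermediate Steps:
b = 1 (b = 0 + 1 = 1)
b*(-234 + 249) = 1*(-234 + 249) = 1*15 = 15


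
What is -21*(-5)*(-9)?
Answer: -945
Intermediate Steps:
-21*(-5)*(-9) = 105*(-9) = -945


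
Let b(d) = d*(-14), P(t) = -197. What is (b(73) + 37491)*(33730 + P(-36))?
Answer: 1222914977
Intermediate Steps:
b(d) = -14*d
(b(73) + 37491)*(33730 + P(-36)) = (-14*73 + 37491)*(33730 - 197) = (-1022 + 37491)*33533 = 36469*33533 = 1222914977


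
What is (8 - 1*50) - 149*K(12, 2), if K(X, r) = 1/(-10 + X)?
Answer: -233/2 ≈ -116.50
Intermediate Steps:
(8 - 1*50) - 149*K(12, 2) = (8 - 1*50) - 149/(-10 + 12) = (8 - 50) - 149/2 = -42 - 149*½ = -42 - 149/2 = -233/2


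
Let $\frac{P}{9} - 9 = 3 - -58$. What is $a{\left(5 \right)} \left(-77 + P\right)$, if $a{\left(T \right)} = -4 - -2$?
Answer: $-1106$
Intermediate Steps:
$a{\left(T \right)} = -2$ ($a{\left(T \right)} = -4 + 2 = -2$)
$P = 630$ ($P = 81 + 9 \left(3 - -58\right) = 81 + 9 \left(3 + 58\right) = 81 + 9 \cdot 61 = 81 + 549 = 630$)
$a{\left(5 \right)} \left(-77 + P\right) = - 2 \left(-77 + 630\right) = \left(-2\right) 553 = -1106$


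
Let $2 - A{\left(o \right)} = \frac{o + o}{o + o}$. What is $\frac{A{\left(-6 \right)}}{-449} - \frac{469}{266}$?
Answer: $- \frac{30121}{17062} \approx -1.7654$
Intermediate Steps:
$A{\left(o \right)} = 1$ ($A{\left(o \right)} = 2 - \frac{o + o}{o + o} = 2 - \frac{2 o}{2 o} = 2 - 2 o \frac{1}{2 o} = 2 - 1 = 1$)
$\frac{A{\left(-6 \right)}}{-449} - \frac{469}{266} = 1 \frac{1}{-449} - \frac{469}{266} = 1 \left(- \frac{1}{449}\right) - \frac{67}{38} = - \frac{1}{449} - \frac{67}{38} = - \frac{30121}{17062}$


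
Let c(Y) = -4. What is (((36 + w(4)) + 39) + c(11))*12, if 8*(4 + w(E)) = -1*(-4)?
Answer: 810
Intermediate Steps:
w(E) = -7/2 (w(E) = -4 + (-1*(-4))/8 = -4 + (⅛)*4 = -4 + ½ = -7/2)
(((36 + w(4)) + 39) + c(11))*12 = (((36 - 7/2) + 39) - 4)*12 = ((65/2 + 39) - 4)*12 = (143/2 - 4)*12 = (135/2)*12 = 810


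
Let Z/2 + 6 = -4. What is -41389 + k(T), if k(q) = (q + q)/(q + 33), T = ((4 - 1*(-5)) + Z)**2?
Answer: -289712/7 ≈ -41387.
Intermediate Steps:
Z = -20 (Z = -12 + 2*(-4) = -12 - 8 = -20)
T = 121 (T = ((4 - 1*(-5)) - 20)**2 = ((4 + 5) - 20)**2 = (9 - 20)**2 = (-11)**2 = 121)
k(q) = 2*q/(33 + q) (k(q) = (2*q)/(33 + q) = 2*q/(33 + q))
-41389 + k(T) = -41389 + 2*121/(33 + 121) = -41389 + 2*121/154 = -41389 + 2*121*(1/154) = -41389 + 11/7 = -289712/7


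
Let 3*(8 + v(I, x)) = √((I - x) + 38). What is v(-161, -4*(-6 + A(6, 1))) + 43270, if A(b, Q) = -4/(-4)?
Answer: 43262 + I*√143/3 ≈ 43262.0 + 3.9861*I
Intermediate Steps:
A(b, Q) = 1 (A(b, Q) = -4*(-¼) = 1)
v(I, x) = -8 + √(38 + I - x)/3 (v(I, x) = -8 + √((I - x) + 38)/3 = -8 + √(38 + I - x)/3)
v(-161, -4*(-6 + A(6, 1))) + 43270 = (-8 + √(38 - 161 - (-4)*(-6 + 1))/3) + 43270 = (-8 + √(38 - 161 - (-4)*(-5))/3) + 43270 = (-8 + √(38 - 161 - 1*20)/3) + 43270 = (-8 + √(38 - 161 - 20)/3) + 43270 = (-8 + √(-143)/3) + 43270 = (-8 + (I*√143)/3) + 43270 = (-8 + I*√143/3) + 43270 = 43262 + I*√143/3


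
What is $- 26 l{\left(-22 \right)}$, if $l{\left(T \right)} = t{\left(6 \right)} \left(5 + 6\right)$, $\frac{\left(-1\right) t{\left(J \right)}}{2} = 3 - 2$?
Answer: $572$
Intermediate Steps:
$t{\left(J \right)} = -2$ ($t{\left(J \right)} = - 2 \left(3 - 2\right) = \left(-2\right) 1 = -2$)
$l{\left(T \right)} = -22$ ($l{\left(T \right)} = - 2 \left(5 + 6\right) = \left(-2\right) 11 = -22$)
$- 26 l{\left(-22 \right)} = \left(-26\right) \left(-22\right) = 572$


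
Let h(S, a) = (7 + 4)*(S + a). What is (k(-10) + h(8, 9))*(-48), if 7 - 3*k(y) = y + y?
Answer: -9408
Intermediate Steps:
k(y) = 7/3 - 2*y/3 (k(y) = 7/3 - (y + y)/3 = 7/3 - 2*y/3)
h(S, a) = 11*S + 11*a (h(S, a) = 11*(S + a) = 11*S + 11*a)
(k(-10) + h(8, 9))*(-48) = ((7/3 - ⅔*(-10)) + (11*8 + 11*9))*(-48) = ((7/3 + 20/3) + (88 + 99))*(-48) = (9 + 187)*(-48) = 196*(-48) = -9408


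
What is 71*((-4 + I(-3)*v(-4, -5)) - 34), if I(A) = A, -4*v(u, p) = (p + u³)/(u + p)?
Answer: -9159/4 ≈ -2289.8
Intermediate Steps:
v(u, p) = -(p + u³)/(4*(p + u)) (v(u, p) = -(p + u³)/(4*(u + p)) = -(p + u³)/(4*(p + u)))
71*((-4 + I(-3)*v(-4, -5)) - 34) = 71*((-4 - 3*(-1*(-5) - 1*(-4)³)/(4*(-5 - 4))) - 34) = 71*((-4 - 3*(5 - 1*(-64))/(4*(-9))) - 34) = 71*((-4 - 3*(-1)*(5 + 64)/(4*9)) - 34) = 71*((-4 - 3*(-1)*69/(4*9)) - 34) = 71*((-4 - 3*(-23/12)) - 34) = 71*((-4 + 23/4) - 34) = 71*(7/4 - 34) = 71*(-129/4) = -9159/4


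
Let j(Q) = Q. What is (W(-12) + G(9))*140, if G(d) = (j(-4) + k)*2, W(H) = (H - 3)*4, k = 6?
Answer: -7840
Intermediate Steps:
W(H) = -12 + 4*H (W(H) = (-3 + H)*4 = -12 + 4*H)
G(d) = 4 (G(d) = (-4 + 6)*2 = 2*2 = 4)
(W(-12) + G(9))*140 = ((-12 + 4*(-12)) + 4)*140 = ((-12 - 48) + 4)*140 = (-60 + 4)*140 = -56*140 = -7840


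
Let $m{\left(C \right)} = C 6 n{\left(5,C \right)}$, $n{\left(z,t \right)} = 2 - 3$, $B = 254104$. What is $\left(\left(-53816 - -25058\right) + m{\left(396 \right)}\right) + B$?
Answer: $222970$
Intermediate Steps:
$n{\left(z,t \right)} = -1$ ($n{\left(z,t \right)} = 2 - 3 = -1$)
$m{\left(C \right)} = - 6 C$ ($m{\left(C \right)} = C 6 \left(-1\right) = 6 C \left(-1\right) = - 6 C$)
$\left(\left(-53816 - -25058\right) + m{\left(396 \right)}\right) + B = \left(\left(-53816 - -25058\right) - 2376\right) + 254104 = \left(\left(-53816 + 25058\right) - 2376\right) + 254104 = \left(-28758 - 2376\right) + 254104 = -31134 + 254104 = 222970$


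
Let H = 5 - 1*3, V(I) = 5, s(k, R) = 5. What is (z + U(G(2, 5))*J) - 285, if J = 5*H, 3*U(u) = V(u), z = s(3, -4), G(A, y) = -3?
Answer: -790/3 ≈ -263.33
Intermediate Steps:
H = 2 (H = 5 - 3 = 2)
z = 5
U(u) = 5/3 (U(u) = (1/3)*5 = 5/3)
J = 10 (J = 5*2 = 10)
(z + U(G(2, 5))*J) - 285 = (5 + (5/3)*10) - 285 = (5 + 50/3) - 285 = 65/3 - 285 = -790/3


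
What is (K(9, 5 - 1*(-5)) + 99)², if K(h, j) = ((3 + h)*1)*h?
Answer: 42849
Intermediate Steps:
K(h, j) = h*(3 + h) (K(h, j) = (3 + h)*h = h*(3 + h))
(K(9, 5 - 1*(-5)) + 99)² = (9*(3 + 9) + 99)² = (9*12 + 99)² = (108 + 99)² = 207² = 42849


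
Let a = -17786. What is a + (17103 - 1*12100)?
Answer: -12783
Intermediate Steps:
a + (17103 - 1*12100) = -17786 + (17103 - 1*12100) = -17786 + (17103 - 12100) = -17786 + 5003 = -12783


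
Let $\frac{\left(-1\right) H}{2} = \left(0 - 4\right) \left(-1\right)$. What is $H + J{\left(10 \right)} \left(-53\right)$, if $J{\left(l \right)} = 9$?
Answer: $-485$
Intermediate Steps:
$H = -8$ ($H = - 2 \left(0 - 4\right) \left(-1\right) = - 2 \left(\left(-4\right) \left(-1\right)\right) = \left(-2\right) 4 = -8$)
$H + J{\left(10 \right)} \left(-53\right) = -8 + 9 \left(-53\right) = -8 - 477 = -485$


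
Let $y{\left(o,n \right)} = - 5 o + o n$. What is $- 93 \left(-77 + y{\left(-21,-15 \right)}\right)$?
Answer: $-31899$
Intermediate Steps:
$y{\left(o,n \right)} = - 5 o + n o$
$- 93 \left(-77 + y{\left(-21,-15 \right)}\right) = - 93 \left(-77 - 21 \left(-5 - 15\right)\right) = - 93 \left(-77 - -420\right) = - 93 \left(-77 + 420\right) = \left(-93\right) 343 = -31899$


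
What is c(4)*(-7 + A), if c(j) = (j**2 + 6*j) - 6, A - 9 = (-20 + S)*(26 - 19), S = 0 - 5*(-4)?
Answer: 68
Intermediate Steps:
S = 20 (S = 0 + 20 = 20)
A = 9 (A = 9 + (-20 + 20)*(26 - 19) = 9 + 0*7 = 9 + 0 = 9)
c(j) = -6 + j**2 + 6*j
c(4)*(-7 + A) = (-6 + 4**2 + 6*4)*(-7 + 9) = (-6 + 16 + 24)*2 = 34*2 = 68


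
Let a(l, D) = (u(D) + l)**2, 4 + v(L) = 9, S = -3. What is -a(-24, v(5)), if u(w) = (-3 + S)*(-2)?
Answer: -144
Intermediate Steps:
v(L) = 5 (v(L) = -4 + 9 = 5)
u(w) = 12 (u(w) = (-3 - 3)*(-2) = -6*(-2) = 12)
a(l, D) = (12 + l)**2
-a(-24, v(5)) = -(12 - 24)**2 = -1*(-12)**2 = -1*144 = -144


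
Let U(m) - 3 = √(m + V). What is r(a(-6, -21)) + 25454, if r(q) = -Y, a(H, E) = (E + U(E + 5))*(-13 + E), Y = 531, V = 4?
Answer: 24923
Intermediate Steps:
U(m) = 3 + √(4 + m) (U(m) = 3 + √(m + 4) = 3 + √(4 + m))
a(H, E) = (-13 + E)*(3 + E + √(9 + E)) (a(H, E) = (E + (3 + √(4 + (E + 5))))*(-13 + E) = (E + (3 + √(4 + (5 + E))))*(-13 + E) = (E + (3 + √(9 + E)))*(-13 + E) = (3 + E + √(9 + E))*(-13 + E) = (-13 + E)*(3 + E + √(9 + E)))
r(q) = -531 (r(q) = -1*531 = -531)
r(a(-6, -21)) + 25454 = -531 + 25454 = 24923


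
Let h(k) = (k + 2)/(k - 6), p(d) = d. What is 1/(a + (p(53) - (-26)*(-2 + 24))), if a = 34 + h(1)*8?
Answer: 5/3271 ≈ 0.0015286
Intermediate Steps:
h(k) = (2 + k)/(-6 + k)
a = 146/5 (a = 34 + ((2 + 1)/(-6 + 1))*8 = 34 + (3/(-5))*8 = 34 - ⅕*3*8 = 34 - ⅗*8 = 34 - 24/5 = 146/5 ≈ 29.200)
1/(a + (p(53) - (-26)*(-2 + 24))) = 1/(146/5 + (53 - (-26)*(-2 + 24))) = 1/(146/5 + (53 - (-26)*22)) = 1/(146/5 + (53 - 1*(-572))) = 1/(146/5 + (53 + 572)) = 1/(146/5 + 625) = 1/(3271/5) = 5/3271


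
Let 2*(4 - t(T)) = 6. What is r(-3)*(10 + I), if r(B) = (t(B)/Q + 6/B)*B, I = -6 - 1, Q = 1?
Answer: 9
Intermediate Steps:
t(T) = 1 (t(T) = 4 - ½*6 = 4 - 3 = 1)
I = -7
r(B) = B*(1 + 6/B) (r(B) = (1/1 + 6/B)*B = (1*1 + 6/B)*B = (1 + 6/B)*B = B*(1 + 6/B))
r(-3)*(10 + I) = (6 - 3)*(10 - 7) = 3*3 = 9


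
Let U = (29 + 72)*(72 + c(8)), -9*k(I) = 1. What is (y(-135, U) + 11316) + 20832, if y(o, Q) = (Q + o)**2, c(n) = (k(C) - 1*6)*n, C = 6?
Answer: 394366837/81 ≈ 4.8687e+6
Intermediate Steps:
k(I) = -1/9 (k(I) = -1/9*1 = -1/9)
c(n) = -55*n/9 (c(n) = (-1/9 - 1*6)*n = (-1/9 - 6)*n = -55*n/9)
U = 21008/9 (U = (29 + 72)*(72 - 55/9*8) = 101*(72 - 440/9) = 101*(208/9) = 21008/9 ≈ 2334.2)
(y(-135, U) + 11316) + 20832 = ((21008/9 - 135)**2 + 11316) + 20832 = ((19793/9)**2 + 11316) + 20832 = (391762849/81 + 11316) + 20832 = 392679445/81 + 20832 = 394366837/81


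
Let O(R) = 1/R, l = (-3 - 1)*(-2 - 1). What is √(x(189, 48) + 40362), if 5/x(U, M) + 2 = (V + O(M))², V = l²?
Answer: 19*√255298316248024602/47784961 ≈ 200.90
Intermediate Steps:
l = 12 (l = -4*(-3) = 12)
O(R) = 1/R
V = 144 (V = 12² = 144)
x(U, M) = 5/(-2 + (144 + 1/M)²)
√(x(189, 48) + 40362) = √(5*48²/(1 + 288*48 + 20734*48²) + 40362) = √(5*2304/(1 + 13824 + 20734*2304) + 40362) = √(5*2304/(1 + 13824 + 47771136) + 40362) = √(5*2304/47784961 + 40362) = √(5*2304*(1/47784961) + 40362) = √(11520/47784961 + 40362) = √(1928696607402/47784961) = 19*√255298316248024602/47784961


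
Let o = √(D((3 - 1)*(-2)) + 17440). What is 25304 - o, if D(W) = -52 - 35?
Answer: 25304 - √17353 ≈ 25172.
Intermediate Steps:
D(W) = -87
o = √17353 (o = √(-87 + 17440) = √17353 ≈ 131.73)
25304 - o = 25304 - √17353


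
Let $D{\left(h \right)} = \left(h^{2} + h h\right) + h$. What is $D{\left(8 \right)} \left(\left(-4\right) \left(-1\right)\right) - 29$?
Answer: $515$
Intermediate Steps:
$D{\left(h \right)} = h + 2 h^{2}$ ($D{\left(h \right)} = \left(h^{2} + h^{2}\right) + h = 2 h^{2} + h = h + 2 h^{2}$)
$D{\left(8 \right)} \left(\left(-4\right) \left(-1\right)\right) - 29 = 8 \left(1 + 2 \cdot 8\right) \left(\left(-4\right) \left(-1\right)\right) - 29 = 8 \left(1 + 16\right) 4 - 29 = 8 \cdot 17 \cdot 4 - 29 = 136 \cdot 4 - 29 = 544 - 29 = 515$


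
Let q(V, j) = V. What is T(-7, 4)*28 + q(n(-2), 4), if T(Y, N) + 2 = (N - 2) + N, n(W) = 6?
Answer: 118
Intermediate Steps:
T(Y, N) = -4 + 2*N (T(Y, N) = -2 + ((N - 2) + N) = -2 + ((-2 + N) + N) = -2 + (-2 + 2*N) = -4 + 2*N)
T(-7, 4)*28 + q(n(-2), 4) = (-4 + 2*4)*28 + 6 = (-4 + 8)*28 + 6 = 4*28 + 6 = 112 + 6 = 118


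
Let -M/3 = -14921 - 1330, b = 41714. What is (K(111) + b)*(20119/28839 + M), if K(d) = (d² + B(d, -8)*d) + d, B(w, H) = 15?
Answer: 78470706125546/28839 ≈ 2.7210e+9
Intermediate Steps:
K(d) = d² + 16*d (K(d) = (d² + 15*d) + d = d² + 16*d)
M = 48753 (M = -3*(-14921 - 1330) = -3*(-16251) = 48753)
(K(111) + b)*(20119/28839 + M) = (111*(16 + 111) + 41714)*(20119/28839 + 48753) = (111*127 + 41714)*(20119*(1/28839) + 48753) = (14097 + 41714)*(20119/28839 + 48753) = 55811*(1406007886/28839) = 78470706125546/28839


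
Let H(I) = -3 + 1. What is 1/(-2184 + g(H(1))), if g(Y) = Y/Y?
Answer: -1/2183 ≈ -0.00045808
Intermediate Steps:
H(I) = -2
g(Y) = 1
1/(-2184 + g(H(1))) = 1/(-2184 + 1) = 1/(-2183) = -1/2183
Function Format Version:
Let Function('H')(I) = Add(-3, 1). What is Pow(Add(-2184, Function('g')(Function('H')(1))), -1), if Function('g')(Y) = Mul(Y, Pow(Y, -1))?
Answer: Rational(-1, 2183) ≈ -0.00045808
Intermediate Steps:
Function('H')(I) = -2
Function('g')(Y) = 1
Pow(Add(-2184, Function('g')(Function('H')(1))), -1) = Pow(Add(-2184, 1), -1) = Pow(-2183, -1) = Rational(-1, 2183)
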